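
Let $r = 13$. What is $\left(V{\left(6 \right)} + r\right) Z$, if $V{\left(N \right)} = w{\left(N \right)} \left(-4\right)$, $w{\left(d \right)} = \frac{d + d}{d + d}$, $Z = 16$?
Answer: $144$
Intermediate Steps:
$w{\left(d \right)} = 1$ ($w{\left(d \right)} = \frac{2 d}{2 d} = 2 d \frac{1}{2 d} = 1$)
$V{\left(N \right)} = -4$ ($V{\left(N \right)} = 1 \left(-4\right) = -4$)
$\left(V{\left(6 \right)} + r\right) Z = \left(-4 + 13\right) 16 = 9 \cdot 16 = 144$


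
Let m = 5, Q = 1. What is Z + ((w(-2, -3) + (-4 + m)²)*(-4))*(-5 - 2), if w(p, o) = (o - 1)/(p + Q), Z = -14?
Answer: 126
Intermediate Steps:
w(p, o) = (-1 + o)/(1 + p) (w(p, o) = (o - 1)/(p + 1) = (-1 + o)/(1 + p))
Z + ((w(-2, -3) + (-4 + m)²)*(-4))*(-5 - 2) = -14 + (((-1 - 3)/(1 - 2) + (-4 + 5)²)*(-4))*(-5 - 2) = -14 + ((-4/(-1) + 1²)*(-4))*(-7) = -14 + ((-1*(-4) + 1)*(-4))*(-7) = -14 + ((4 + 1)*(-4))*(-7) = -14 + (5*(-4))*(-7) = -14 - 20*(-7) = -14 + 140 = 126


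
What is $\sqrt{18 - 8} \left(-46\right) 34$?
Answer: $- 1564 \sqrt{10} \approx -4945.8$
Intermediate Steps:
$\sqrt{18 - 8} \left(-46\right) 34 = \sqrt{10} \left(-46\right) 34 = - 46 \sqrt{10} \cdot 34 = - 1564 \sqrt{10}$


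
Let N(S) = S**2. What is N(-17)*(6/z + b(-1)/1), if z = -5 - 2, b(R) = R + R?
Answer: -5780/7 ≈ -825.71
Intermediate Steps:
b(R) = 2*R
z = -7
N(-17)*(6/z + b(-1)/1) = (-17)**2*(6/(-7) + (2*(-1))/1) = 289*(6*(-1/7) - 2*1) = 289*(-6/7 - 2) = 289*(-20/7) = -5780/7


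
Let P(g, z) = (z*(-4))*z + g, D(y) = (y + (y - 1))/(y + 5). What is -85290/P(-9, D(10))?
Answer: 19190250/3469 ≈ 5531.9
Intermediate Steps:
D(y) = (-1 + 2*y)/(5 + y) (D(y) = (y + (-1 + y))/(5 + y) = (-1 + 2*y)/(5 + y))
P(g, z) = g - 4*z**2 (P(g, z) = (-4*z)*z + g = -4*z**2 + g = g - 4*z**2)
-85290/P(-9, D(10)) = -85290/(-9 - 4*(-1 + 2*10)**2/(5 + 10)**2) = -85290/(-9 - 4*(-1 + 20)**2/225) = -85290/(-9 - 4*((1/15)*19)**2) = -85290/(-9 - 4*(19/15)**2) = -85290/(-9 - 4*361/225) = -85290/(-9 - 1444/225) = -85290/(-3469/225) = -85290*(-225/3469) = 19190250/3469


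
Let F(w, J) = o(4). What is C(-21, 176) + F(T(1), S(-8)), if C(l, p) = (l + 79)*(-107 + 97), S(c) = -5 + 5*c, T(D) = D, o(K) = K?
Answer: -576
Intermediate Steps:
C(l, p) = -790 - 10*l (C(l, p) = (79 + l)*(-10) = -790 - 10*l)
F(w, J) = 4
C(-21, 176) + F(T(1), S(-8)) = (-790 - 10*(-21)) + 4 = (-790 + 210) + 4 = -580 + 4 = -576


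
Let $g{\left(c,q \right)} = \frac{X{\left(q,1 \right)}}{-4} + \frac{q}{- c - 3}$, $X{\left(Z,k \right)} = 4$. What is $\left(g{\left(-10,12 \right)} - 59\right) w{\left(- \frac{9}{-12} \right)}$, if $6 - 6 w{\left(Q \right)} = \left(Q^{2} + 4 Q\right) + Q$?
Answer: $- \frac{459}{28} \approx -16.393$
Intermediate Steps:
$w{\left(Q \right)} = 1 - \frac{5 Q}{6} - \frac{Q^{2}}{6}$ ($w{\left(Q \right)} = 1 - \frac{\left(Q^{2} + 4 Q\right) + Q}{6} = 1 - \frac{Q^{2} + 5 Q}{6} = 1 - \left(\frac{Q^{2}}{6} + \frac{5 Q}{6}\right) = 1 - \frac{5 Q}{6} - \frac{Q^{2}}{6}$)
$g{\left(c,q \right)} = -1 + \frac{q}{-3 - c}$ ($g{\left(c,q \right)} = \frac{4}{-4} + \frac{q}{- c - 3} = 4 \left(- \frac{1}{4}\right) + \frac{q}{-3 - c} = -1 + \frac{q}{-3 - c}$)
$\left(g{\left(-10,12 \right)} - 59\right) w{\left(- \frac{9}{-12} \right)} = \left(\frac{-3 - -10 - 12}{3 - 10} - 59\right) \left(1 - \frac{5 \left(- \frac{9}{-12}\right)}{6} - \frac{\left(- \frac{9}{-12}\right)^{2}}{6}\right) = \left(\frac{-3 + 10 - 12}{-7} - 59\right) \left(1 - \frac{5 \left(\left(-9\right) \left(- \frac{1}{12}\right)\right)}{6} - \frac{\left(\left(-9\right) \left(- \frac{1}{12}\right)\right)^{2}}{6}\right) = \left(\left(- \frac{1}{7}\right) \left(-5\right) - 59\right) \left(1 - \frac{5}{8} - \frac{\left(\frac{3}{4}\right)^{2}}{6}\right) = \left(\frac{5}{7} - 59\right) \left(1 - \frac{5}{8} - \frac{3}{32}\right) = - \frac{408 \left(1 - \frac{5}{8} - \frac{3}{32}\right)}{7} = \left(- \frac{408}{7}\right) \frac{9}{32} = - \frac{459}{28}$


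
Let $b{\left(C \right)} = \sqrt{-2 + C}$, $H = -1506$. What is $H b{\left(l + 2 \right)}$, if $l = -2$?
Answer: $- 1506 i \sqrt{2} \approx - 2129.8 i$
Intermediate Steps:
$H b{\left(l + 2 \right)} = - 1506 \sqrt{-2 + \left(-2 + 2\right)} = - 1506 \sqrt{-2 + 0} = - 1506 \sqrt{-2} = - 1506 i \sqrt{2}$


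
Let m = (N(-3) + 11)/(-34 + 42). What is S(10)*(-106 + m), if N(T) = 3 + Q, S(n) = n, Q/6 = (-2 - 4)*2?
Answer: -2265/2 ≈ -1132.5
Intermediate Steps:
Q = -72 (Q = 6*((-2 - 4)*2) = 6*(-6*2) = 6*(-12) = -72)
N(T) = -69 (N(T) = 3 - 72 = -69)
m = -29/4 (m = (-69 + 11)/(-34 + 42) = -58/8 = -58*1/8 = -29/4 ≈ -7.2500)
S(10)*(-106 + m) = 10*(-106 - 29/4) = 10*(-453/4) = -2265/2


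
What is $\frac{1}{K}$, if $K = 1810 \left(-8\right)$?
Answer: $- \frac{1}{14480} \approx -6.9061 \cdot 10^{-5}$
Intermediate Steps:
$K = -14480$
$\frac{1}{K} = \frac{1}{-14480} = - \frac{1}{14480}$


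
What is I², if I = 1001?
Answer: 1002001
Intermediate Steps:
I² = 1001² = 1002001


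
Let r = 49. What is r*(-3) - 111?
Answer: -258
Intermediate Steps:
r*(-3) - 111 = 49*(-3) - 111 = -147 - 111 = -258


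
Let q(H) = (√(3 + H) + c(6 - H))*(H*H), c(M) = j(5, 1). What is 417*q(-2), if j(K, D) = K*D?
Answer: 10008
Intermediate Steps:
j(K, D) = D*K
c(M) = 5 (c(M) = 1*5 = 5)
q(H) = H²*(5 + √(3 + H)) (q(H) = (√(3 + H) + 5)*(H*H) = (5 + √(3 + H))*H² = H²*(5 + √(3 + H)))
417*q(-2) = 417*((-2)²*(5 + √(3 - 2))) = 417*(4*(5 + √1)) = 417*(4*(5 + 1)) = 417*(4*6) = 417*24 = 10008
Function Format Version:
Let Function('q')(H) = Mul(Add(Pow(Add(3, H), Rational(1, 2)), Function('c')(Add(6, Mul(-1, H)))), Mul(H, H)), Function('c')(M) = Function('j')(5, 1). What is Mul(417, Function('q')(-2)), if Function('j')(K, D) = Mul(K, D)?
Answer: 10008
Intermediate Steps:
Function('j')(K, D) = Mul(D, K)
Function('c')(M) = 5 (Function('c')(M) = Mul(1, 5) = 5)
Function('q')(H) = Mul(Pow(H, 2), Add(5, Pow(Add(3, H), Rational(1, 2)))) (Function('q')(H) = Mul(Add(Pow(Add(3, H), Rational(1, 2)), 5), Mul(H, H)) = Mul(Add(5, Pow(Add(3, H), Rational(1, 2))), Pow(H, 2)) = Mul(Pow(H, 2), Add(5, Pow(Add(3, H), Rational(1, 2)))))
Mul(417, Function('q')(-2)) = Mul(417, Mul(Pow(-2, 2), Add(5, Pow(Add(3, -2), Rational(1, 2))))) = Mul(417, Mul(4, Add(5, Pow(1, Rational(1, 2))))) = Mul(417, Mul(4, Add(5, 1))) = Mul(417, Mul(4, 6)) = Mul(417, 24) = 10008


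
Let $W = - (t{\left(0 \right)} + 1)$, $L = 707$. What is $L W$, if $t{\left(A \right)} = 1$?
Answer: $-1414$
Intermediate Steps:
$W = -2$ ($W = - (1 + 1) = \left(-1\right) 2 = -2$)
$L W = 707 \left(-2\right) = -1414$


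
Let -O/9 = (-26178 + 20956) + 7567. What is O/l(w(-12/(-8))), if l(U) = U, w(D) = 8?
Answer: -21105/8 ≈ -2638.1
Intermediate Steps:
O = -21105 (O = -9*((-26178 + 20956) + 7567) = -9*(-5222 + 7567) = -9*2345 = -21105)
O/l(w(-12/(-8))) = -21105/8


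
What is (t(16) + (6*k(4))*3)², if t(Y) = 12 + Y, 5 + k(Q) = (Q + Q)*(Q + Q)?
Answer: 1188100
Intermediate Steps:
k(Q) = -5 + 4*Q² (k(Q) = -5 + (Q + Q)*(Q + Q) = -5 + (2*Q)*(2*Q) = -5 + 4*Q²)
(t(16) + (6*k(4))*3)² = ((12 + 16) + (6*(-5 + 4*4²))*3)² = (28 + (6*(-5 + 4*16))*3)² = (28 + (6*(-5 + 64))*3)² = (28 + (6*59)*3)² = (28 + 354*3)² = (28 + 1062)² = 1090² = 1188100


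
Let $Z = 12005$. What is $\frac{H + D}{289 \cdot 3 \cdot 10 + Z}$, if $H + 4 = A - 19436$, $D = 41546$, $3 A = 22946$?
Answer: $\frac{89264}{62025} \approx 1.4392$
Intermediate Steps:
$A = \frac{22946}{3}$ ($A = \frac{1}{3} \cdot 22946 = \frac{22946}{3} \approx 7648.7$)
$H = - \frac{35374}{3}$ ($H = -4 + \left(\frac{22946}{3} - 19436\right) = -4 - \frac{35362}{3} = - \frac{35374}{3} \approx -11791.0$)
$\frac{H + D}{289 \cdot 3 \cdot 10 + Z} = \frac{- \frac{35374}{3} + 41546}{289 \cdot 3 \cdot 10 + 12005} = \frac{89264}{3 \left(289 \cdot 30 + 12005\right)} = \frac{89264}{3 \left(8670 + 12005\right)} = \frac{89264}{3 \cdot 20675} = \frac{89264}{3} \cdot \frac{1}{20675} = \frac{89264}{62025}$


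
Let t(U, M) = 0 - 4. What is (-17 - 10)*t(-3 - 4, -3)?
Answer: 108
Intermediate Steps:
t(U, M) = -4
(-17 - 10)*t(-3 - 4, -3) = (-17 - 10)*(-4) = -27*(-4) = 108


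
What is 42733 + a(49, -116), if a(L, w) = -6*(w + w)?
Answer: 44125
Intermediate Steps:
a(L, w) = -12*w
42733 + a(49, -116) = 42733 - 12*(-116) = 42733 + 1392 = 44125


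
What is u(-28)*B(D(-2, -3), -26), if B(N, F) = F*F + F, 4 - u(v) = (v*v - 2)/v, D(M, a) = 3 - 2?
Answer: 145275/7 ≈ 20754.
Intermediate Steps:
D(M, a) = 1
u(v) = 4 - (-2 + v²)/v (u(v) = 4 - (v*v - 2)/v = 4 - (v² - 2)/v = 4 - (-2 + v²)/v)
B(N, F) = F + F² (B(N, F) = F² + F = F + F²)
u(-28)*B(D(-2, -3), -26) = (4 - 1*(-28) + 2/(-28))*(-26*(1 - 26)) = (4 + 28 + 2*(-1/28))*(-26*(-25)) = (4 + 28 - 1/14)*650 = (447/14)*650 = 145275/7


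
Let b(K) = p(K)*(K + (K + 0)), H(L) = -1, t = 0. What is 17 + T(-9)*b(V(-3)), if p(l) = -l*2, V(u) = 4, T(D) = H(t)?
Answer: 81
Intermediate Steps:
T(D) = -1
p(l) = -2*l
b(K) = -4*K**2 (b(K) = (-2*K)*(K + (K + 0)) = (-2*K)*(K + K) = (-2*K)*(2*K) = -4*K**2)
17 + T(-9)*b(V(-3)) = 17 - (-4)*4**2 = 17 - (-4)*16 = 17 - 1*(-64) = 17 + 64 = 81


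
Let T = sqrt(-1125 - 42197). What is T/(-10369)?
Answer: -I*sqrt(43322)/10369 ≈ -0.020073*I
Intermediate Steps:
T = I*sqrt(43322) (T = sqrt(-43322) = I*sqrt(43322) ≈ 208.14*I)
T/(-10369) = (I*sqrt(43322))/(-10369) = (I*sqrt(43322))*(-1/10369) = -I*sqrt(43322)/10369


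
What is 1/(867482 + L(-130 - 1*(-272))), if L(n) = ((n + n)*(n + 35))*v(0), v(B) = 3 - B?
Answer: 1/1018286 ≈ 9.8204e-7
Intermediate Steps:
L(n) = 6*n*(35 + n) (L(n) = ((n + n)*(n + 35))*(3 - 1*0) = ((2*n)*(35 + n))*(3 + 0) = (2*n*(35 + n))*3 = 6*n*(35 + n))
1/(867482 + L(-130 - 1*(-272))) = 1/(867482 + 6*(-130 - 1*(-272))*(35 + (-130 - 1*(-272)))) = 1/(867482 + 6*(-130 + 272)*(35 + (-130 + 272))) = 1/(867482 + 6*142*(35 + 142)) = 1/(867482 + 6*142*177) = 1/(867482 + 150804) = 1/1018286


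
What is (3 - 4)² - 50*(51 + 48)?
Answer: -4949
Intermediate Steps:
(3 - 4)² - 50*(51 + 48) = (-1)² - 50*99 = 1 - 4950 = -4949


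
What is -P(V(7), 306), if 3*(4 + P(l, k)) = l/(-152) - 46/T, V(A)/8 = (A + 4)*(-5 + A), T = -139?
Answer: 11292/2641 ≈ 4.2757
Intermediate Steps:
V(A) = 8*(-5 + A)*(4 + A) (V(A) = 8*((A + 4)*(-5 + A)) = 8*((4 + A)*(-5 + A)) = 8*((-5 + A)*(4 + A)) = 8*(-5 + A)*(4 + A))
P(l, k) = -1622/417 - l/456 (P(l, k) = -4 + (l/(-152) - 46/(-139))/3 = -4 + (l*(-1/152) - 46*(-1/139))/3 = -4 + (-l/152 + 46/139)/3 = -4 + (46/139 - l/152)/3 = -4 + (46/417 - l/456) = -1622/417 - l/456)
-P(V(7), 306) = -(-1622/417 - (-160 - 8*7 + 8*7²)/456) = -(-1622/417 - (-160 - 56 + 8*49)/456) = -(-1622/417 - (-160 - 56 + 392)/456) = -(-1622/417 - 1/456*176) = -(-1622/417 - 22/57) = -1*(-11292/2641) = 11292/2641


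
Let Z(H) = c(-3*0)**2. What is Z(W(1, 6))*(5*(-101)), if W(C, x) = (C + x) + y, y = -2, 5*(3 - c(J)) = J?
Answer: -4545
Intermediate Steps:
c(J) = 3 - J/5
W(C, x) = -2 + C + x (W(C, x) = (C + x) - 2 = -2 + C + x)
Z(H) = 9 (Z(H) = (3 - (-3)*0/5)**2 = (3 - 1/5*0)**2 = (3 + 0)**2 = 3**2 = 9)
Z(W(1, 6))*(5*(-101)) = 9*(5*(-101)) = 9*(-505) = -4545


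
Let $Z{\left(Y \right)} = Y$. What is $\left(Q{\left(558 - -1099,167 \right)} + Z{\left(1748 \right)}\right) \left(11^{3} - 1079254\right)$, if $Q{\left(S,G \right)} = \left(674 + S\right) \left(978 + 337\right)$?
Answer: $-3306003853999$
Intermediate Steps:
$Q{\left(S,G \right)} = 886310 + 1315 S$ ($Q{\left(S,G \right)} = \left(674 + S\right) 1315 = 886310 + 1315 S$)
$\left(Q{\left(558 - -1099,167 \right)} + Z{\left(1748 \right)}\right) \left(11^{3} - 1079254\right) = \left(\left(886310 + 1315 \left(558 - -1099\right)\right) + 1748\right) \left(11^{3} - 1079254\right) = \left(\left(886310 + 1315 \left(558 + 1099\right)\right) + 1748\right) \left(1331 - 1079254\right) = \left(\left(886310 + 1315 \cdot 1657\right) + 1748\right) \left(-1077923\right) = \left(\left(886310 + 2178955\right) + 1748\right) \left(-1077923\right) = \left(3065265 + 1748\right) \left(-1077923\right) = 3067013 \left(-1077923\right) = -3306003853999$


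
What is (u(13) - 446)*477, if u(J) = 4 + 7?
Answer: -207495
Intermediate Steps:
u(J) = 11
(u(13) - 446)*477 = (11 - 446)*477 = -435*477 = -207495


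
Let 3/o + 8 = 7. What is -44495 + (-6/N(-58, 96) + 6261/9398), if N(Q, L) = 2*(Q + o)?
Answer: -25507594495/573278 ≈ -44494.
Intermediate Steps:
o = -3 (o = 3/(-8 + 7) = 3/(-1) = 3*(-1) = -3)
N(Q, L) = -6 + 2*Q (N(Q, L) = 2*(Q - 3) = 2*(-3 + Q) = -6 + 2*Q)
-44495 + (-6/N(-58, 96) + 6261/9398) = -44495 + (-6/(-6 + 2*(-58)) + 6261/9398) = -44495 + (-6/(-6 - 116) + 6261*(1/9398)) = -44495 + (-6/(-122) + 6261/9398) = -44495 + (-6*(-1/122) + 6261/9398) = -44495 + (3/61 + 6261/9398) = -44495 + 410115/573278 = -25507594495/573278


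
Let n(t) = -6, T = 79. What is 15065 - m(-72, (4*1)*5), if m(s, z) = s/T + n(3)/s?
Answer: 14282405/948 ≈ 15066.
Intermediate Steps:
m(s, z) = -6/s + s/79 (m(s, z) = s/79 - 6/s = -6/s + s/79)
15065 - m(-72, (4*1)*5) = 15065 - (-6/(-72) + (1/79)*(-72)) = 15065 - (-6*(-1/72) - 72/79) = 15065 - (1/12 - 72/79) = 15065 - 1*(-785/948) = 15065 + 785/948 = 14282405/948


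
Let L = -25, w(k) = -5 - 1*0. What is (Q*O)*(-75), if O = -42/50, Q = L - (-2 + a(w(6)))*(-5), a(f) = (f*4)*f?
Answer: 29295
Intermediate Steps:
w(k) = -5 (w(k) = -5 + 0 = -5)
a(f) = 4*f² (a(f) = (4*f)*f = 4*f²)
Q = 465 (Q = -25 - (-2 + 4*(-5)²)*(-5) = -25 - (-2 + 4*25)*(-5) = -25 - (-2 + 100)*(-5) = -25 - 98*(-5) = -25 - 1*(-490) = -25 + 490 = 465)
O = -21/25 (O = -42*1/50 = -21/25 ≈ -0.84000)
(Q*O)*(-75) = (465*(-21/25))*(-75) = -1953/5*(-75) = 29295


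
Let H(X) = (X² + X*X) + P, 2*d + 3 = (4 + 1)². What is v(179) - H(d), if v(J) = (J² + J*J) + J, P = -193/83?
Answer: 5313770/83 ≈ 64021.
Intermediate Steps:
P = -193/83 (P = -193*1/83 = -193/83 ≈ -2.3253)
d = 11 (d = -3/2 + (4 + 1)²/2 = -3/2 + (½)*5² = -3/2 + (½)*25 = -3/2 + 25/2 = 11)
H(X) = -193/83 + 2*X² (H(X) = (X² + X*X) - 193/83 = (X² + X²) - 193/83 = 2*X² - 193/83 = -193/83 + 2*X²)
v(J) = J + 2*J² (v(J) = (J² + J²) + J = 2*J² + J = J + 2*J²)
v(179) - H(d) = 179*(1 + 2*179) - (-193/83 + 2*11²) = 179*(1 + 358) - (-193/83 + 2*121) = 179*359 - (-193/83 + 242) = 64261 - 1*19893/83 = 64261 - 19893/83 = 5313770/83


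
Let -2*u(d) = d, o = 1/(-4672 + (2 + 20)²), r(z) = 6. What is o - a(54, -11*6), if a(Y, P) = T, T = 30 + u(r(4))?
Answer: -113077/4188 ≈ -27.000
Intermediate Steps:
o = -1/4188 (o = 1/(-4672 + 22²) = 1/(-4672 + 484) = 1/(-4188) = -1/4188 ≈ -0.00023878)
u(d) = -d/2
T = 27 (T = 30 - ½*6 = 30 - 3 = 27)
a(Y, P) = 27
o - a(54, -11*6) = -1/4188 - 1*27 = -1/4188 - 27 = -113077/4188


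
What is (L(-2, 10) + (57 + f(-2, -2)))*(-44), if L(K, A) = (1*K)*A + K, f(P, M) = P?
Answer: -1452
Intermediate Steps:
L(K, A) = K + A*K (L(K, A) = K*A + K = A*K + K = K + A*K)
(L(-2, 10) + (57 + f(-2, -2)))*(-44) = (-2*(1 + 10) + (57 - 2))*(-44) = (-2*11 + 55)*(-44) = (-22 + 55)*(-44) = 33*(-44) = -1452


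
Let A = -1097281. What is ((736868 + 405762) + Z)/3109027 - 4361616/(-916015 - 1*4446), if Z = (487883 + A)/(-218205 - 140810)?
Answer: 5245973788213251408/1027406904490994705 ≈ 5.1060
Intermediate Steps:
Z = 609398/359015 (Z = (487883 - 1097281)/(-218205 - 140810) = -609398/(-359015) = -609398*(-1/359015) = 609398/359015 ≈ 1.6974)
((736868 + 405762) + Z)/3109027 - 4361616/(-916015 - 1*4446) = ((736868 + 405762) + 609398/359015)/3109027 - 4361616/(-916015 - 1*4446) = (1142630 + 609398/359015)*(1/3109027) - 4361616/(-916015 - 4446) = (410221918848/359015)*(1/3109027) - 4361616/(-920461) = 410221918848/1116187328405 - 4361616*(-1/920461) = 410221918848/1116187328405 + 4361616/920461 = 5245973788213251408/1027406904490994705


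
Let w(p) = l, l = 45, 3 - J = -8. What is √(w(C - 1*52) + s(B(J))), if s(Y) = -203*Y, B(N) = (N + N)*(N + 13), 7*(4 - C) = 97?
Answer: I*√107139 ≈ 327.32*I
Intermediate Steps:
C = -69/7 (C = 4 - ⅐*97 = 4 - 97/7 = -69/7 ≈ -9.8571)
J = 11 (J = 3 - 1*(-8) = 3 + 8 = 11)
B(N) = 2*N*(13 + N) (B(N) = (2*N)*(13 + N) = 2*N*(13 + N))
w(p) = 45
√(w(C - 1*52) + s(B(J))) = √(45 - 406*11*(13 + 11)) = √(45 - 406*11*24) = √(45 - 203*528) = √(45 - 107184) = √(-107139) = I*√107139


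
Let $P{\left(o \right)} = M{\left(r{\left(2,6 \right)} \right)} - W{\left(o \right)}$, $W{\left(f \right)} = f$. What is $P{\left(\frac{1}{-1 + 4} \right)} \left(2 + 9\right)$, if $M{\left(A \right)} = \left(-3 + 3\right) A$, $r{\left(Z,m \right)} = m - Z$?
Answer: $- \frac{11}{3} \approx -3.6667$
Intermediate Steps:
$M{\left(A \right)} = 0$ ($M{\left(A \right)} = 0 A = 0$)
$P{\left(o \right)} = - o$ ($P{\left(o \right)} = 0 - o = - o$)
$P{\left(\frac{1}{-1 + 4} \right)} \left(2 + 9\right) = - \frac{1}{-1 + 4} \left(2 + 9\right) = - \frac{1}{3} \cdot 11 = \left(-1\right) \frac{1}{3} \cdot 11 = \left(- \frac{1}{3}\right) 11 = - \frac{11}{3}$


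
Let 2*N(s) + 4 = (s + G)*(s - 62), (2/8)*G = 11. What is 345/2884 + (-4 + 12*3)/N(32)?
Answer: 150851/1646764 ≈ 0.091604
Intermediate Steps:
G = 44 (G = 4*11 = 44)
N(s) = -2 + (-62 + s)*(44 + s)/2 (N(s) = -2 + ((s + 44)*(s - 62))/2 = -2 + ((44 + s)*(-62 + s))/2 = -2 + ((-62 + s)*(44 + s))/2 = -2 + (-62 + s)*(44 + s)/2)
345/2884 + (-4 + 12*3)/N(32) = 345/2884 + (-4 + 12*3)/(-1366 + (1/2)*32**2 - 9*32) = 345*(1/2884) + (-4 + 36)/(-1366 + (1/2)*1024 - 288) = 345/2884 + 32/(-1366 + 512 - 288) = 345/2884 + 32/(-1142) = 345/2884 + 32*(-1/1142) = 345/2884 - 16/571 = 150851/1646764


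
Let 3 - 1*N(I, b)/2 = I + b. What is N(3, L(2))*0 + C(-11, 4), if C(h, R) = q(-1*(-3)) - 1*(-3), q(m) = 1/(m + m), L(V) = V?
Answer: 19/6 ≈ 3.1667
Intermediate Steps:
N(I, b) = 6 - 2*I - 2*b (N(I, b) = 6 - 2*(I + b) = 6 + (-2*I - 2*b) = 6 - 2*I - 2*b)
q(m) = 1/(2*m)
C(h, R) = 19/6 (C(h, R) = 1/(2*((-1*(-3)))) - 1*(-3) = (1/2)/3 + 3 = (1/2)*(1/3) + 3 = 1/6 + 3 = 19/6)
N(3, L(2))*0 + C(-11, 4) = (6 - 2*3 - 2*2)*0 + 19/6 = (6 - 6 - 4)*0 + 19/6 = -4*0 + 19/6 = 0 + 19/6 = 19/6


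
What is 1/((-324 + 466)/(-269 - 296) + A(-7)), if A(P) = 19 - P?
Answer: 565/14548 ≈ 0.038837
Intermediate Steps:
1/((-324 + 466)/(-269 - 296) + A(-7)) = 1/((-324 + 466)/(-269 - 296) + (19 - 1*(-7))) = 1/(142/(-565) + (19 + 7)) = 1/(142*(-1/565) + 26) = 1/(-142/565 + 26) = 1/(14548/565) = 565/14548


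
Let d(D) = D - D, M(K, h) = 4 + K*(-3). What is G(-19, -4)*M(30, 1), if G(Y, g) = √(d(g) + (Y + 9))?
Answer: -86*I*√10 ≈ -271.96*I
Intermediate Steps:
M(K, h) = 4 - 3*K
d(D) = 0
G(Y, g) = √(9 + Y) (G(Y, g) = √(0 + (Y + 9)) = √(0 + (9 + Y)) = √(9 + Y))
G(-19, -4)*M(30, 1) = √(9 - 19)*(4 - 3*30) = √(-10)*(4 - 90) = (I*√10)*(-86) = -86*I*√10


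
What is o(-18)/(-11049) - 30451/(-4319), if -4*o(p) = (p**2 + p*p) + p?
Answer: 224755561/31813754 ≈ 7.0647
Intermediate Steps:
o(p) = -p**2/2 - p/4 (o(p) = -((p**2 + p*p) + p)/4 = -((p**2 + p**2) + p)/4 = -(2*p**2 + p)/4 = -(p + 2*p**2)/4 = -p**2/2 - p/4)
o(-18)/(-11049) - 30451/(-4319) = -1/4*(-18)*(1 + 2*(-18))/(-11049) - 30451/(-4319) = -1/4*(-18)*(1 - 36)*(-1/11049) - 30451*(-1/4319) = -1/4*(-18)*(-35)*(-1/11049) + 30451/4319 = -315/2*(-1/11049) + 30451/4319 = 105/7366 + 30451/4319 = 224755561/31813754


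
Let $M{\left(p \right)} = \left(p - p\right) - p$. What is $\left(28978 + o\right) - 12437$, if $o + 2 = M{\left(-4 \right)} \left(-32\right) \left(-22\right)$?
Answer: $19355$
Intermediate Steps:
$M{\left(p \right)} = - p$ ($M{\left(p \right)} = 0 - p = - p$)
$o = 2814$ ($o = -2 + \left(-1\right) \left(-4\right) \left(-32\right) \left(-22\right) = -2 + 4 \left(-32\right) \left(-22\right) = -2 - -2816 = -2 + 2816 = 2814$)
$\left(28978 + o\right) - 12437 = \left(28978 + 2814\right) - 12437 = 31792 - 12437 = 19355$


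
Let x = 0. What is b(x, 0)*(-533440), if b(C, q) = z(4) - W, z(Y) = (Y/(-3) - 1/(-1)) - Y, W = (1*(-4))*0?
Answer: 6934720/3 ≈ 2.3116e+6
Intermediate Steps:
W = 0 (W = -4*0 = 0)
z(Y) = 1 - 4*Y/3 (z(Y) = (Y*(-⅓) - 1*(-1)) - Y = (-Y/3 + 1) - Y = (1 - Y/3) - Y = 1 - 4*Y/3)
b(C, q) = -13/3 (b(C, q) = (1 - 4/3*4) - 1*0 = (1 - 16/3) + 0 = -13/3 + 0 = -13/3)
b(x, 0)*(-533440) = -13/3*(-533440) = 6934720/3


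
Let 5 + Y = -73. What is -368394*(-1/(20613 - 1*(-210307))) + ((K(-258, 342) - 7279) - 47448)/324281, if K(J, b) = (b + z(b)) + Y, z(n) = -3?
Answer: 53442942997/37441484260 ≈ 1.4274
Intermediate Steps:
Y = -78 (Y = -5 - 73 = -78)
K(J, b) = -81 + b (K(J, b) = (b - 3) - 78 = (-3 + b) - 78 = -81 + b)
-368394*(-1/(20613 - 1*(-210307))) + ((K(-258, 342) - 7279) - 47448)/324281 = -368394*(-1/(20613 - 1*(-210307))) + (((-81 + 342) - 7279) - 47448)/324281 = -368394*(-1/(20613 + 210307)) + ((261 - 7279) - 47448)*(1/324281) = -368394/((-1*230920)) + (-7018 - 47448)*(1/324281) = -368394/(-230920) - 54466*1/324281 = -368394*(-1/230920) - 54466/324281 = 184197/115460 - 54466/324281 = 53442942997/37441484260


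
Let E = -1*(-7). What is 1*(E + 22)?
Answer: 29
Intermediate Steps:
E = 7
1*(E + 22) = 1*(7 + 22) = 1*29 = 29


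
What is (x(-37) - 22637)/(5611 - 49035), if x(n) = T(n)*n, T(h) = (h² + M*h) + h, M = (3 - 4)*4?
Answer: 77397/43424 ≈ 1.7824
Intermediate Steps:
M = -4 (M = -1*4 = -4)
T(h) = h² - 3*h (T(h) = (h² - 4*h) + h = h² - 3*h)
x(n) = n²*(-3 + n) (x(n) = (n*(-3 + n))*n = n²*(-3 + n))
(x(-37) - 22637)/(5611 - 49035) = ((-37)²*(-3 - 37) - 22637)/(5611 - 49035) = (1369*(-40) - 22637)/(-43424) = (-54760 - 22637)*(-1/43424) = -77397*(-1/43424) = 77397/43424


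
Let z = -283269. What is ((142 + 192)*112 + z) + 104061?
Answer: -141800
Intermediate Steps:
((142 + 192)*112 + z) + 104061 = ((142 + 192)*112 - 283269) + 104061 = (334*112 - 283269) + 104061 = (37408 - 283269) + 104061 = -245861 + 104061 = -141800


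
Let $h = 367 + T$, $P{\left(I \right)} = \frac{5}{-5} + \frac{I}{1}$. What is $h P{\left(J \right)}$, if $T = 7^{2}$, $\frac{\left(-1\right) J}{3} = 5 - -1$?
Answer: $-7904$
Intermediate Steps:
$J = -18$ ($J = - 3 \left(5 - -1\right) = - 3 \left(5 + 1\right) = \left(-3\right) 6 = -18$)
$P{\left(I \right)} = -1 + I$ ($P{\left(I \right)} = 5 \left(- \frac{1}{5}\right) + I 1 = -1 + I$)
$T = 49$
$h = 416$ ($h = 367 + 49 = 416$)
$h P{\left(J \right)} = 416 \left(-1 - 18\right) = 416 \left(-19\right) = -7904$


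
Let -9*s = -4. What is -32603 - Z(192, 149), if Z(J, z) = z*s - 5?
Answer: -293978/9 ≈ -32664.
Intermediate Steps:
s = 4/9 (s = -⅑*(-4) = 4/9 ≈ 0.44444)
Z(J, z) = -5 + 4*z/9 (Z(J, z) = z*(4/9) - 5 = 4*z/9 - 5 = -5 + 4*z/9)
-32603 - Z(192, 149) = -32603 - (-5 + (4/9)*149) = -32603 - (-5 + 596/9) = -32603 - 1*551/9 = -32603 - 551/9 = -293978/9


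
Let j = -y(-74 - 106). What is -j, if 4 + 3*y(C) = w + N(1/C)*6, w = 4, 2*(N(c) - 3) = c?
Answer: 1079/180 ≈ 5.9944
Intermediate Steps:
N(c) = 3 + c/2
y(C) = 6 + 1/C (y(C) = -4/3 + (4 + (3 + 1/(2*C))*6)/3 = -4/3 + (4 + (18 + 3/C))/3 = -4/3 + (22 + 3/C)/3 = -4/3 + (22/3 + 1/C) = 6 + 1/C)
j = -1079/180 (j = -(6 + 1/(-74 - 106)) = -(6 + 1/(-180)) = -(6 - 1/180) = -1*1079/180 = -1079/180 ≈ -5.9944)
-j = -1*(-1079/180) = 1079/180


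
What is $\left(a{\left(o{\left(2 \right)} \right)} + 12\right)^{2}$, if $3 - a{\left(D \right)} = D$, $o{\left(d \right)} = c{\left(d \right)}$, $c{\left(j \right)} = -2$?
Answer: $289$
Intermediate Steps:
$o{\left(d \right)} = -2$
$a{\left(D \right)} = 3 - D$
$\left(a{\left(o{\left(2 \right)} \right)} + 12\right)^{2} = \left(\left(3 - -2\right) + 12\right)^{2} = \left(\left(3 + 2\right) + 12\right)^{2} = \left(5 + 12\right)^{2} = 17^{2} = 289$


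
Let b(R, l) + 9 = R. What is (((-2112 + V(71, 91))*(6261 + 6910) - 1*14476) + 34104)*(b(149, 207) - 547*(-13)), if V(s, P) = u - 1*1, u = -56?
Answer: -207003513021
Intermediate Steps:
b(R, l) = -9 + R
V(s, P) = -57 (V(s, P) = -56 - 1*1 = -56 - 1 = -57)
(((-2112 + V(71, 91))*(6261 + 6910) - 1*14476) + 34104)*(b(149, 207) - 547*(-13)) = (((-2112 - 57)*(6261 + 6910) - 1*14476) + 34104)*((-9 + 149) - 547*(-13)) = ((-2169*13171 - 14476) + 34104)*(140 + 7111) = ((-28567899 - 14476) + 34104)*7251 = (-28582375 + 34104)*7251 = -28548271*7251 = -207003513021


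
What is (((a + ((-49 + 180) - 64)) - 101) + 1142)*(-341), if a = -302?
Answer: -274846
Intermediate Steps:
(((a + ((-49 + 180) - 64)) - 101) + 1142)*(-341) = (((-302 + ((-49 + 180) - 64)) - 101) + 1142)*(-341) = (((-302 + (131 - 64)) - 101) + 1142)*(-341) = (((-302 + 67) - 101) + 1142)*(-341) = ((-235 - 101) + 1142)*(-341) = (-336 + 1142)*(-341) = 806*(-341) = -274846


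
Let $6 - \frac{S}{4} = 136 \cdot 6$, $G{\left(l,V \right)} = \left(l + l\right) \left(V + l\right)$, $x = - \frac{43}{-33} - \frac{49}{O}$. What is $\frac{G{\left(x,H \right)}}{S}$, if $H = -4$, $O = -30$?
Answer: $\frac{4199}{2178000} \approx 0.0019279$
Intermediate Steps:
$x = \frac{323}{110}$ ($x = - \frac{43}{-33} - \frac{49}{-30} = \left(-43\right) \left(- \frac{1}{33}\right) - - \frac{49}{30} = \frac{43}{33} + \frac{49}{30} = \frac{323}{110} \approx 2.9364$)
$G{\left(l,V \right)} = 2 l \left(V + l\right)$
$S = -3240$ ($S = 24 - 4 \cdot 136 \cdot 6 = 24 - 3264 = -3240$)
$\frac{G{\left(x,H \right)}}{S} = \frac{2 \cdot \frac{323}{110} \left(-4 + \frac{323}{110}\right)}{-3240} = 2 \cdot \frac{323}{110} \left(- \frac{117}{110}\right) \left(- \frac{1}{3240}\right) = \left(- \frac{37791}{6050}\right) \left(- \frac{1}{3240}\right) = \frac{4199}{2178000}$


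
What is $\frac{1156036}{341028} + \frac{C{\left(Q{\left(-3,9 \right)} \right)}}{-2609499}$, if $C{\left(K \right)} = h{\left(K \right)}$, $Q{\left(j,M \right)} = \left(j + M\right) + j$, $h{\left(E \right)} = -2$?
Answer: $\frac{251389622335}{74159352081} \approx 3.3899$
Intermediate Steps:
$Q{\left(j,M \right)} = M + 2 j$ ($Q{\left(j,M \right)} = \left(M + j\right) + j = M + 2 j$)
$C{\left(K \right)} = -2$
$\frac{1156036}{341028} + \frac{C{\left(Q{\left(-3,9 \right)} \right)}}{-2609499} = \frac{1156036}{341028} - \frac{2}{-2609499} = 1156036 \cdot \frac{1}{341028} - - \frac{2}{2609499} = \frac{289009}{85257} + \frac{2}{2609499} = \frac{251389622335}{74159352081}$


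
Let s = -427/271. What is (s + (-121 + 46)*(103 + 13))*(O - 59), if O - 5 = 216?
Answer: -382016574/271 ≈ -1.4097e+6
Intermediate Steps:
O = 221 (O = 5 + 216 = 221)
s = -427/271 (s = -427*1/271 = -427/271 ≈ -1.5756)
(s + (-121 + 46)*(103 + 13))*(O - 59) = (-427/271 + (-121 + 46)*(103 + 13))*(221 - 59) = (-427/271 - 75*116)*162 = (-427/271 - 8700)*162 = -2358127/271*162 = -382016574/271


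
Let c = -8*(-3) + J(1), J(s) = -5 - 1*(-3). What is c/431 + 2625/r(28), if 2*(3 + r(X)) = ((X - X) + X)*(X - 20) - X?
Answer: 226693/8189 ≈ 27.683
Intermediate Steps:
J(s) = -2 (J(s) = -5 + 3 = -2)
r(X) = -3 - X/2 + X*(-20 + X)/2 (r(X) = -3 + (((X - X) + X)*(X - 20) - X)/2 = -3 + ((0 + X)*(-20 + X) - X)/2 = -3 + (X*(-20 + X) - X)/2 = -3 + (-X + X*(-20 + X))/2 = -3 + (-X/2 + X*(-20 + X)/2) = -3 - X/2 + X*(-20 + X)/2)
c = 22 (c = -8*(-3) - 2 = 24 - 2 = 22)
c/431 + 2625/r(28) = 22/431 + 2625/(-3 + (1/2)*28**2 - 21/2*28) = 22*(1/431) + 2625/(-3 + (1/2)*784 - 294) = 22/431 + 2625/(-3 + 392 - 294) = 22/431 + 2625/95 = 22/431 + 2625*(1/95) = 22/431 + 525/19 = 226693/8189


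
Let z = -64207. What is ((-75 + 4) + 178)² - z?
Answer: 75656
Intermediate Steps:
((-75 + 4) + 178)² - z = ((-75 + 4) + 178)² - 1*(-64207) = (-71 + 178)² + 64207 = 107² + 64207 = 11449 + 64207 = 75656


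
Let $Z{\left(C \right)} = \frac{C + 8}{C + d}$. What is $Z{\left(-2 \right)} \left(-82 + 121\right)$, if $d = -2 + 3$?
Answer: $-234$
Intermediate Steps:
$d = 1$
$Z{\left(C \right)} = \frac{8 + C}{1 + C}$ ($Z{\left(C \right)} = \frac{C + 8}{C + 1} = \frac{8 + C}{1 + C}$)
$Z{\left(-2 \right)} \left(-82 + 121\right) = \frac{8 - 2}{1 - 2} \left(-82 + 121\right) = \frac{1}{-1} \cdot 6 \cdot 39 = \left(-1\right) 6 \cdot 39 = \left(-6\right) 39 = -234$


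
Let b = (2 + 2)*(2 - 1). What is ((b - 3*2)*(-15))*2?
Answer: 60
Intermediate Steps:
b = 4 (b = 4*1 = 4)
((b - 3*2)*(-15))*2 = ((4 - 3*2)*(-15))*2 = ((4 - 6)*(-15))*2 = -2*(-15)*2 = 30*2 = 60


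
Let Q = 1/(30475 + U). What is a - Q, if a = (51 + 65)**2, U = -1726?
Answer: 386846543/28749 ≈ 13456.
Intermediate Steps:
Q = 1/28749 (Q = 1/(30475 - 1726) = 1/28749 ≈ 3.4784e-5)
a = 13456 (a = 116**2 = 13456)
a - Q = 13456 - 1*1/28749 = 13456 - 1/28749 = 386846543/28749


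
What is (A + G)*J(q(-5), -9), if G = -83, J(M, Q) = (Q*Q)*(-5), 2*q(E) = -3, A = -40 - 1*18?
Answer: 57105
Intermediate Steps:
A = -58 (A = -40 - 18 = -58)
q(E) = -3/2 (q(E) = (½)*(-3) = -3/2)
J(M, Q) = -5*Q² (J(M, Q) = Q²*(-5) = -5*Q²)
(A + G)*J(q(-5), -9) = (-58 - 83)*(-5*(-9)²) = -(-705)*81 = -141*(-405) = 57105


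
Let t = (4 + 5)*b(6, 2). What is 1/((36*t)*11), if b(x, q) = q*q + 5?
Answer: 1/32076 ≈ 3.1176e-5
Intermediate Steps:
b(x, q) = 5 + q² (b(x, q) = q² + 5 = 5 + q²)
t = 81 (t = (4 + 5)*(5 + 2²) = 9*(5 + 4) = 9*9 = 81)
1/((36*t)*11) = 1/((36*81)*11) = 1/(2916*11) = 1/32076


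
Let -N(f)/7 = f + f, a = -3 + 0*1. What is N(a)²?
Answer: 1764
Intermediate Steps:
a = -3 (a = -3 + 0 = -3)
N(f) = -14*f (N(f) = -7*(f + f) = -14*f)
N(a)² = (-14*(-3))² = 42² = 1764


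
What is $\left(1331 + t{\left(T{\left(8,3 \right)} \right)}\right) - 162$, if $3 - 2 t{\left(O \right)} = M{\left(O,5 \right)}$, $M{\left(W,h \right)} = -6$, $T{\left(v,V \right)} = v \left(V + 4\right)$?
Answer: $\frac{2347}{2} \approx 1173.5$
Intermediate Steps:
$T{\left(v,V \right)} = v \left(4 + V\right)$
$t{\left(O \right)} = \frac{9}{2}$ ($t{\left(O \right)} = \frac{3}{2} - -3 = \frac{3}{2} + 3 = \frac{9}{2}$)
$\left(1331 + t{\left(T{\left(8,3 \right)} \right)}\right) - 162 = \left(1331 + \frac{9}{2}\right) - 162 = \frac{2671}{2} - 162 = \frac{2347}{2}$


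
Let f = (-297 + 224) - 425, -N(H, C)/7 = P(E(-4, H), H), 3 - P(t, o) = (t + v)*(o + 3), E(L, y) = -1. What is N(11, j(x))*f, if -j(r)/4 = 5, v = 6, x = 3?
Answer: -233562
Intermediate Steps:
j(r) = -20 (j(r) = -4*5 = -20)
P(t, o) = 3 - (3 + o)*(6 + t) (P(t, o) = 3 - (t + 6)*(o + 3) = 3 - (6 + t)*(3 + o) = 3 - (3 + o)*(6 + t))
N(H, C) = 84 + 35*H (N(H, C) = -7*(-15 - 6*H - 3*(-1) - 1*H*(-1)) = -7*(-15 - 6*H + 3 + H) = -7*(-12 - 5*H) = 84 + 35*H)
f = -498 (f = -73 - 425 = -498)
N(11, j(x))*f = (84 + 35*11)*(-498) = (84 + 385)*(-498) = 469*(-498) = -233562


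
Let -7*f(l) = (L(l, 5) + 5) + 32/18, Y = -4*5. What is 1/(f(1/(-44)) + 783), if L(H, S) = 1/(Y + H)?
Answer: 55503/43405504 ≈ 0.0012787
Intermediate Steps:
Y = -20
L(H, S) = 1/(-20 + H)
f(l) = -61/63 - 1/(7*(-20 + l)) (f(l) = -((1/(-20 + l) + 5) + 32/18)/7 = -((5 + 1/(-20 + l)) + 32*(1/18))/7 = -((5 + 1/(-20 + l)) + 16/9)/7 = -(61/9 + 1/(-20 + l))/7 = -61/63 - 1/(7*(-20 + l)))
1/(f(1/(-44)) + 783) = 1/((1211 - 61/(-44))/(63*(-20 + 1/(-44))) + 783) = 1/((1211 - 61*(-1/44))/(63*(-20 - 1/44)) + 783) = 1/((1211 + 61/44)/(63*(-881/44)) + 783) = 1/((1/63)*(-44/881)*(53345/44) + 783) = 1/(-53345/55503 + 783) = 1/(43405504/55503) = 55503/43405504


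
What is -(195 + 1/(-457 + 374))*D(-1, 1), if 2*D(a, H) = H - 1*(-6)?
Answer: -56644/83 ≈ -682.46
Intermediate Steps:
D(a, H) = 3 + H/2 (D(a, H) = (H - 1*(-6))/2 = (H + 6)/2 = (6 + H)/2 = 3 + H/2)
-(195 + 1/(-457 + 374))*D(-1, 1) = -(195 + 1/(-457 + 374))*(3 + (½)*1) = -(195 + 1/(-83))*(3 + ½) = -(195 - 1/83)*7/2 = -16184*7/(83*2) = -1*56644/83 = -56644/83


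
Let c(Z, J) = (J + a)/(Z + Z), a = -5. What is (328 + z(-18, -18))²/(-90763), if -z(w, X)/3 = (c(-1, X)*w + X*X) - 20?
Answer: -1369/90763 ≈ -0.015083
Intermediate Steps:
c(Z, J) = (-5 + J)/(2*Z) (c(Z, J) = (J - 5)/(Z + Z) = (-5 + J)/((2*Z)) = (-5 + J)*(1/(2*Z)) = (-5 + J)/(2*Z))
z(w, X) = 60 - 3*X² - 3*w*(5/2 - X/2) (z(w, X) = -3*((((½)*(-5 + X)/(-1))*w + X*X) - 20) = -3*((((½)*(-1)*(-5 + X))*w + X²) - 20) = -3*(((5/2 - X/2)*w + X²) - 20) = -3*((w*(5/2 - X/2) + X²) - 20) = -3*((X² + w*(5/2 - X/2)) - 20) = -3*(-20 + X² + w*(5/2 - X/2)) = 60 - 3*X² - 3*w*(5/2 - X/2))
(328 + z(-18, -18))²/(-90763) = (328 + (60 - 3*(-18)² + (3/2)*(-18)*(-5 - 18)))²/(-90763) = (328 + (60 - 3*324 + (3/2)*(-18)*(-23)))²*(-1/90763) = (328 + (60 - 972 + 621))²*(-1/90763) = (328 - 291)²*(-1/90763) = 37²*(-1/90763) = 1369*(-1/90763) = -1369/90763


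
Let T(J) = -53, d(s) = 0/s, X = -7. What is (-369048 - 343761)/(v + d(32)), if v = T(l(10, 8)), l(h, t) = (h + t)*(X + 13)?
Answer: 712809/53 ≈ 13449.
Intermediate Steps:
d(s) = 0
l(h, t) = 6*h + 6*t (l(h, t) = (h + t)*(-7 + 13) = (h + t)*6 = 6*h + 6*t)
v = -53
(-369048 - 343761)/(v + d(32)) = (-369048 - 343761)/(-53 + 0) = -712809/(-53) = -712809*(-1/53) = 712809/53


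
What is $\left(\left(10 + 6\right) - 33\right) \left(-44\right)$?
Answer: $748$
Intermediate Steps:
$\left(\left(10 + 6\right) - 33\right) \left(-44\right) = \left(16 + \left(-48 + 15\right)\right) \left(-44\right) = \left(16 - 33\right) \left(-44\right) = \left(-17\right) \left(-44\right) = 748$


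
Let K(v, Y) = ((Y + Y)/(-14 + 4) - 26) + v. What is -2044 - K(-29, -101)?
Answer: -10046/5 ≈ -2009.2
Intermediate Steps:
K(v, Y) = -26 + v - Y/5 (K(v, Y) = ((2*Y)/(-10) - 26) + v = ((2*Y)*(-⅒) - 26) + v = (-Y/5 - 26) + v = (-26 - Y/5) + v = -26 + v - Y/5)
-2044 - K(-29, -101) = -2044 - (-26 - 29 - ⅕*(-101)) = -2044 - (-26 - 29 + 101/5) = -2044 - 1*(-174/5) = -2044 + 174/5 = -10046/5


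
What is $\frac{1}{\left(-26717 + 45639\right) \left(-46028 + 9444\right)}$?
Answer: $- \frac{1}{692242448} \approx -1.4446 \cdot 10^{-9}$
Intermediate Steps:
$\frac{1}{\left(-26717 + 45639\right) \left(-46028 + 9444\right)} = \frac{1}{18922 \left(-36584\right)} = \frac{1}{-692242448} = - \frac{1}{692242448}$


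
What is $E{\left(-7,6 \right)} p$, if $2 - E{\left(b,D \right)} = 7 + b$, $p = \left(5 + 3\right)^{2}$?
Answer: $128$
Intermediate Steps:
$p = 64$ ($p = 8^{2} = 64$)
$E{\left(b,D \right)} = -5 - b$ ($E{\left(b,D \right)} = 2 - \left(7 + b\right) = -5 - b$)
$E{\left(-7,6 \right)} p = \left(-5 - -7\right) 64 = \left(-5 + 7\right) 64 = 2 \cdot 64 = 128$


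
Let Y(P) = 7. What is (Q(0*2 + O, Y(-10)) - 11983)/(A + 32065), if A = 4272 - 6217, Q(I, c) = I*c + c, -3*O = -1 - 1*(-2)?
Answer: -7187/18072 ≈ -0.39769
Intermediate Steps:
O = -1/3 (O = -(-1 - 1*(-2))/3 = -(-1 + 2)/3 = -1/3*1 = -1/3 ≈ -0.33333)
Q(I, c) = c + I*c
A = -1945
(Q(0*2 + O, Y(-10)) - 11983)/(A + 32065) = (7*(1 + (0*2 - 1/3)) - 11983)/(-1945 + 32065) = (7*(1 + (0 - 1/3)) - 11983)/30120 = (7*(1 - 1/3) - 11983)*(1/30120) = (7*(2/3) - 11983)*(1/30120) = (14/3 - 11983)*(1/30120) = -35935/3*1/30120 = -7187/18072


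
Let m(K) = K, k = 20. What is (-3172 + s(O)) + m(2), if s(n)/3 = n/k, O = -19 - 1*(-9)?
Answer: -6343/2 ≈ -3171.5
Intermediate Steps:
O = -10 (O = -19 + 9 = -10)
s(n) = 3*n/20 (s(n) = 3*(n/20) = 3*n/20)
(-3172 + s(O)) + m(2) = (-3172 + (3/20)*(-10)) + 2 = (-3172 - 3/2) + 2 = -6347/2 + 2 = -6343/2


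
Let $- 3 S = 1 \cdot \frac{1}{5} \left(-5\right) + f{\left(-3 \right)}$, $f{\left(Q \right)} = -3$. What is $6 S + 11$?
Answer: $19$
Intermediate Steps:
$S = \frac{4}{3}$ ($S = - \frac{1 \cdot \frac{1}{5} \left(-5\right) - 3}{3} = - \frac{\frac{1}{5} \left(-5\right) - 3}{3} = - \frac{-1 - 3}{3} = \left(- \frac{1}{3}\right) \left(-4\right) = \frac{4}{3} \approx 1.3333$)
$6 S + 11 = 6 \cdot \frac{4}{3} + 11 = 8 + 11 = 19$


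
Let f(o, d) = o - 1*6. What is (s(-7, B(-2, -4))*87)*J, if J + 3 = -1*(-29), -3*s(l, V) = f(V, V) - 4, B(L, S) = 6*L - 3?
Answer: 18850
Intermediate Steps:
B(L, S) = -3 + 6*L
f(o, d) = -6 + o (f(o, d) = o - 6 = -6 + o)
s(l, V) = 10/3 - V/3 (s(l, V) = -((-6 + V) - 4)/3 = -(-10 + V)/3 = 10/3 - V/3)
J = 26 (J = -3 - 1*(-29) = -3 + 29 = 26)
(s(-7, B(-2, -4))*87)*J = ((10/3 - (-3 + 6*(-2))/3)*87)*26 = ((10/3 - (-3 - 12)/3)*87)*26 = ((10/3 - ⅓*(-15))*87)*26 = ((10/3 + 5)*87)*26 = ((25/3)*87)*26 = 725*26 = 18850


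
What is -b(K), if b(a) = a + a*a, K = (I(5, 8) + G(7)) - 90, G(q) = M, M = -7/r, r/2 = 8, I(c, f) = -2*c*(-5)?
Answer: -408257/256 ≈ -1594.8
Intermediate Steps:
I(c, f) = 10*c
r = 16 (r = 2*8 = 16)
M = -7/16 ≈ -0.43750
G(q) = -7/16
K = -647/16 (K = (10*5 - 7/16) - 90 = (50 - 7/16) - 90 = 793/16 - 90 = -647/16 ≈ -40.438)
b(a) = a + a²
-b(K) = -(-647)*(1 - 647/16)/16 = -(-647)*(-631)/(16*16) = -1*408257/256 = -408257/256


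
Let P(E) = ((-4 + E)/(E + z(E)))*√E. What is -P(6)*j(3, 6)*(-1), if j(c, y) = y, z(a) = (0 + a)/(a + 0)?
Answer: 12*√6/7 ≈ 4.1991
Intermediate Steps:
z(a) = 1 (z(a) = a/a = 1)
P(E) = √E*(-4 + E)/(1 + E) (P(E) = ((-4 + E)/(E + 1))*√E = ((-4 + E)/(1 + E))*√E = √E*(-4 + E)/(1 + E))
-P(6)*j(3, 6)*(-1) = -(√6*(-4 + 6)/(1 + 6))*6*(-1) = -(√6*2/7)*6*(-1) = -(√6*(⅐)*2)*6*(-1) = -(2*√6/7)*6*(-1) = -12*√6/7*(-1) = -(-12)*√6/7 = 12*√6/7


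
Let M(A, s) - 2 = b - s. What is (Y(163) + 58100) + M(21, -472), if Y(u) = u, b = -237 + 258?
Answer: 58758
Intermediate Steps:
b = 21
M(A, s) = 23 - s (M(A, s) = 2 + (21 - s) = 23 - s)
(Y(163) + 58100) + M(21, -472) = (163 + 58100) + (23 - 1*(-472)) = 58263 + (23 + 472) = 58263 + 495 = 58758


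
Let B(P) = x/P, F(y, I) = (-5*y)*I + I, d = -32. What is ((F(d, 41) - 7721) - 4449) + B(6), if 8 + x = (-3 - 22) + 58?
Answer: -33389/6 ≈ -5564.8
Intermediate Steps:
x = 25 (x = -8 + ((-3 - 22) + 58) = -8 + (-25 + 58) = -8 + 33 = 25)
F(y, I) = I - 5*I*y (F(y, I) = -5*I*y + I = I - 5*I*y)
B(P) = 25/P
((F(d, 41) - 7721) - 4449) + B(6) = ((41*(1 - 5*(-32)) - 7721) - 4449) + 25/6 = ((41*(1 + 160) - 7721) - 4449) + 25*(1/6) = ((41*161 - 7721) - 4449) + 25/6 = ((6601 - 7721) - 4449) + 25/6 = (-1120 - 4449) + 25/6 = -5569 + 25/6 = -33389/6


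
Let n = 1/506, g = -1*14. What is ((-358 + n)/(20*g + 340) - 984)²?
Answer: 903326287719769/921729600 ≈ 9.8003e+5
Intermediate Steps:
g = -14
n = 1/506 ≈ 0.0019763
((-358 + n)/(20*g + 340) - 984)² = ((-358 + 1/506)/(20*(-14) + 340) - 984)² = (-181147/(506*(-280 + 340)) - 984)² = (-181147/506/60 - 984)² = (-181147/506*1/60 - 984)² = (-181147/30360 - 984)² = (-30055387/30360)² = 903326287719769/921729600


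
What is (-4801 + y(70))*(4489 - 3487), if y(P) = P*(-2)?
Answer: -4950882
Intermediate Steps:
y(P) = -2*P
(-4801 + y(70))*(4489 - 3487) = (-4801 - 2*70)*(4489 - 3487) = (-4801 - 140)*1002 = -4941*1002 = -4950882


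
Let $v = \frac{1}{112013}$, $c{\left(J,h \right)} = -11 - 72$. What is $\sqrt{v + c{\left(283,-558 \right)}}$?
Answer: $\frac{i \sqrt{1041393598014}}{112013} \approx 9.1104 i$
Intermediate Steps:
$c{\left(J,h \right)} = -83$ ($c{\left(J,h \right)} = -11 - 72 = -83$)
$v = \frac{1}{112013} \approx 8.9275 \cdot 10^{-6}$
$\sqrt{v + c{\left(283,-558 \right)}} = \sqrt{\frac{1}{112013} - 83} = \sqrt{- \frac{9297078}{112013}} = \frac{i \sqrt{1041393598014}}{112013}$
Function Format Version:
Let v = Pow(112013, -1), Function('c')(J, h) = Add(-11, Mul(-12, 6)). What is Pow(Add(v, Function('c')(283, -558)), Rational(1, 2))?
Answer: Mul(Rational(1, 112013), I, Pow(1041393598014, Rational(1, 2))) ≈ Mul(9.1104, I)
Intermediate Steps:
Function('c')(J, h) = -83 (Function('c')(J, h) = Add(-11, -72) = -83)
v = Rational(1, 112013) ≈ 8.9275e-6
Pow(Add(v, Function('c')(283, -558)), Rational(1, 2)) = Pow(Add(Rational(1, 112013), -83), Rational(1, 2)) = Pow(Rational(-9297078, 112013), Rational(1, 2)) = Mul(Rational(1, 112013), I, Pow(1041393598014, Rational(1, 2)))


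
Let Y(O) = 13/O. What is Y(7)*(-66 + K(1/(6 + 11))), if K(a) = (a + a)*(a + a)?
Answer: -247910/2023 ≈ -122.55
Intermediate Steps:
K(a) = 4*a**2 (K(a) = (2*a)*(2*a) = 4*a**2)
Y(7)*(-66 + K(1/(6 + 11))) = (13/7)*(-66 + 4*(1/(6 + 11))**2) = (13*(1/7))*(-66 + 4*(1/17)**2) = 13*(-66 + 4*(1/17)**2)/7 = 13*(-66 + 4*(1/289))/7 = 13*(-66 + 4/289)/7 = (13/7)*(-19070/289) = -247910/2023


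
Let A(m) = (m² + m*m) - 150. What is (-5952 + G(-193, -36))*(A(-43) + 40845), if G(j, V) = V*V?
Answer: -206693808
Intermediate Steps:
G(j, V) = V²
A(m) = -150 + 2*m² (A(m) = (m² + m²) - 150 = 2*m² - 150 = -150 + 2*m²)
(-5952 + G(-193, -36))*(A(-43) + 40845) = (-5952 + (-36)²)*((-150 + 2*(-43)²) + 40845) = (-5952 + 1296)*((-150 + 2*1849) + 40845) = -4656*((-150 + 3698) + 40845) = -4656*(3548 + 40845) = -4656*44393 = -206693808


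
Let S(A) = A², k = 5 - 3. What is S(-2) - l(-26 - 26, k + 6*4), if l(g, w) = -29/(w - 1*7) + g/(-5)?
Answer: -463/95 ≈ -4.8737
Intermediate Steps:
k = 2
l(g, w) = -29/(-7 + w) - g/5 (l(g, w) = -29/(w - 7) + g*(-⅕) = -29/(-7 + w) - g/5)
S(-2) - l(-26 - 26, k + 6*4) = (-2)² - (-145 + 7*(-26 - 26) - (-26 - 26)*(2 + 6*4))/(5*(-7 + (2 + 6*4))) = 4 - (-145 + 7*(-52) - 1*(-52)*(2 + 24))/(5*(-7 + (2 + 24))) = 4 - (-145 - 364 - 1*(-52)*26)/(5*(-7 + 26)) = 4 - (-145 - 364 + 1352)/(5*19) = 4 - 843/(5*19) = 4 - 1*843/95 = 4 - 843/95 = -463/95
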